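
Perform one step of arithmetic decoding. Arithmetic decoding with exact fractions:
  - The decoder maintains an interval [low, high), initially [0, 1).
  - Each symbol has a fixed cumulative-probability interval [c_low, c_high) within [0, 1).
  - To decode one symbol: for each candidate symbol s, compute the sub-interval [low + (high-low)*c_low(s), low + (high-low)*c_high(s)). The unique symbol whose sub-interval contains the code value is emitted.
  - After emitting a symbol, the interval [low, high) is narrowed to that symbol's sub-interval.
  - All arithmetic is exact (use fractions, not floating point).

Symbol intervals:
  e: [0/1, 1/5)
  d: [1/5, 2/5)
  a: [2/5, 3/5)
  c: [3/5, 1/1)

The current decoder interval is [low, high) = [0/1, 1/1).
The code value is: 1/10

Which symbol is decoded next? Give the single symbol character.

Interval width = high − low = 1/1 − 0/1 = 1/1
Scaled code = (code − low) / width = (1/10 − 0/1) / 1/1 = 1/10
  e: [0/1, 1/5) ← scaled code falls here ✓
  d: [1/5, 2/5) 
  a: [2/5, 3/5) 
  c: [3/5, 1/1) 

Answer: e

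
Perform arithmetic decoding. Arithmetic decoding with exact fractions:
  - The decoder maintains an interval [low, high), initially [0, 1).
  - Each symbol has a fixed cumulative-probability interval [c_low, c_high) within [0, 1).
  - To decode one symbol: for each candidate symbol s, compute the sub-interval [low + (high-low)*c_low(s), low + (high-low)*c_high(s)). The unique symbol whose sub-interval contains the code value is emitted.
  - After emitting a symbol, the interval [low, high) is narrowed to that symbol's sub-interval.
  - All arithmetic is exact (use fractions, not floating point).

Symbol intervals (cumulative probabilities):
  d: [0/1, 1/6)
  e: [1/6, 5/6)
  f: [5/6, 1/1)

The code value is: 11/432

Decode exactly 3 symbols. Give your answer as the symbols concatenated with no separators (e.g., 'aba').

Answer: ddf

Derivation:
Step 1: interval [0/1, 1/1), width = 1/1 - 0/1 = 1/1
  'd': [0/1 + 1/1*0/1, 0/1 + 1/1*1/6) = [0/1, 1/6) <- contains code 11/432
  'e': [0/1 + 1/1*1/6, 0/1 + 1/1*5/6) = [1/6, 5/6)
  'f': [0/1 + 1/1*5/6, 0/1 + 1/1*1/1) = [5/6, 1/1)
  emit 'd', narrow to [0/1, 1/6)
Step 2: interval [0/1, 1/6), width = 1/6 - 0/1 = 1/6
  'd': [0/1 + 1/6*0/1, 0/1 + 1/6*1/6) = [0/1, 1/36) <- contains code 11/432
  'e': [0/1 + 1/6*1/6, 0/1 + 1/6*5/6) = [1/36, 5/36)
  'f': [0/1 + 1/6*5/6, 0/1 + 1/6*1/1) = [5/36, 1/6)
  emit 'd', narrow to [0/1, 1/36)
Step 3: interval [0/1, 1/36), width = 1/36 - 0/1 = 1/36
  'd': [0/1 + 1/36*0/1, 0/1 + 1/36*1/6) = [0/1, 1/216)
  'e': [0/1 + 1/36*1/6, 0/1 + 1/36*5/6) = [1/216, 5/216)
  'f': [0/1 + 1/36*5/6, 0/1 + 1/36*1/1) = [5/216, 1/36) <- contains code 11/432
  emit 'f', narrow to [5/216, 1/36)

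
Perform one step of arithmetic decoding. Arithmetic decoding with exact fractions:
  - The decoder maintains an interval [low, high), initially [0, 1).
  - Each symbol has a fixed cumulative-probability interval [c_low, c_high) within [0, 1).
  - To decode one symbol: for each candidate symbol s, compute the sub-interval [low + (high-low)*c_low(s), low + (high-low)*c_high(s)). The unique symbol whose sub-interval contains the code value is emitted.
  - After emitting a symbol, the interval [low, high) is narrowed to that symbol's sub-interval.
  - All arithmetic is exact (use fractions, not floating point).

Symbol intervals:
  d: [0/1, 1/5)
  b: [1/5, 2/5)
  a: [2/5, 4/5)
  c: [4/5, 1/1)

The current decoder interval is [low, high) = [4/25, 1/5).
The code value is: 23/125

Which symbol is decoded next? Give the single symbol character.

Answer: a

Derivation:
Interval width = high − low = 1/5 − 4/25 = 1/25
Scaled code = (code − low) / width = (23/125 − 4/25) / 1/25 = 3/5
  d: [0/1, 1/5) 
  b: [1/5, 2/5) 
  a: [2/5, 4/5) ← scaled code falls here ✓
  c: [4/5, 1/1) 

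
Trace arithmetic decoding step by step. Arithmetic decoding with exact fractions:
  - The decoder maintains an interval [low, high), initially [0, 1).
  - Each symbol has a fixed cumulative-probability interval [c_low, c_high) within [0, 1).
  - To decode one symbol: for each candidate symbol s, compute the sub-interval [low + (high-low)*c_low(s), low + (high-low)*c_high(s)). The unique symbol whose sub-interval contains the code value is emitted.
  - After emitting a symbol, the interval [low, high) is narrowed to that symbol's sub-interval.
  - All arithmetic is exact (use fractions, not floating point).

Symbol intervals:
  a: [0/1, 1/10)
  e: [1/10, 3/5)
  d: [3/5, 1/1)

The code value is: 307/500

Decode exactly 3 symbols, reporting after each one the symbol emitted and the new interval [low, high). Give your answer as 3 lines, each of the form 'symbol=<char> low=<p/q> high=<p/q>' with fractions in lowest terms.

Answer: symbol=d low=3/5 high=1/1
symbol=a low=3/5 high=16/25
symbol=e low=151/250 high=78/125

Derivation:
Step 1: interval [0/1, 1/1), width = 1/1 - 0/1 = 1/1
  'a': [0/1 + 1/1*0/1, 0/1 + 1/1*1/10) = [0/1, 1/10)
  'e': [0/1 + 1/1*1/10, 0/1 + 1/1*3/5) = [1/10, 3/5)
  'd': [0/1 + 1/1*3/5, 0/1 + 1/1*1/1) = [3/5, 1/1) <- contains code 307/500
  emit 'd', narrow to [3/5, 1/1)
Step 2: interval [3/5, 1/1), width = 1/1 - 3/5 = 2/5
  'a': [3/5 + 2/5*0/1, 3/5 + 2/5*1/10) = [3/5, 16/25) <- contains code 307/500
  'e': [3/5 + 2/5*1/10, 3/5 + 2/5*3/5) = [16/25, 21/25)
  'd': [3/5 + 2/5*3/5, 3/5 + 2/5*1/1) = [21/25, 1/1)
  emit 'a', narrow to [3/5, 16/25)
Step 3: interval [3/5, 16/25), width = 16/25 - 3/5 = 1/25
  'a': [3/5 + 1/25*0/1, 3/5 + 1/25*1/10) = [3/5, 151/250)
  'e': [3/5 + 1/25*1/10, 3/5 + 1/25*3/5) = [151/250, 78/125) <- contains code 307/500
  'd': [3/5 + 1/25*3/5, 3/5 + 1/25*1/1) = [78/125, 16/25)
  emit 'e', narrow to [151/250, 78/125)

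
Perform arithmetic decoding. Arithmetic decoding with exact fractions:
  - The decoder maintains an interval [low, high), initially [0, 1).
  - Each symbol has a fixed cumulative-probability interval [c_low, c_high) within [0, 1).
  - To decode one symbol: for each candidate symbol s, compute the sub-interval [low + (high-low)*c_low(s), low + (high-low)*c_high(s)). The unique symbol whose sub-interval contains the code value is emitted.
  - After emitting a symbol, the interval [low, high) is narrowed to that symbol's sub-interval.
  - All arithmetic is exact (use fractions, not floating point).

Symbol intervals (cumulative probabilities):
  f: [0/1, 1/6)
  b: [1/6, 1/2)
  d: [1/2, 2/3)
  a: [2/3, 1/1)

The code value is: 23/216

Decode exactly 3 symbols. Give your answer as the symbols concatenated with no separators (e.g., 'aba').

Step 1: interval [0/1, 1/1), width = 1/1 - 0/1 = 1/1
  'f': [0/1 + 1/1*0/1, 0/1 + 1/1*1/6) = [0/1, 1/6) <- contains code 23/216
  'b': [0/1 + 1/1*1/6, 0/1 + 1/1*1/2) = [1/6, 1/2)
  'd': [0/1 + 1/1*1/2, 0/1 + 1/1*2/3) = [1/2, 2/3)
  'a': [0/1 + 1/1*2/3, 0/1 + 1/1*1/1) = [2/3, 1/1)
  emit 'f', narrow to [0/1, 1/6)
Step 2: interval [0/1, 1/6), width = 1/6 - 0/1 = 1/6
  'f': [0/1 + 1/6*0/1, 0/1 + 1/6*1/6) = [0/1, 1/36)
  'b': [0/1 + 1/6*1/6, 0/1 + 1/6*1/2) = [1/36, 1/12)
  'd': [0/1 + 1/6*1/2, 0/1 + 1/6*2/3) = [1/12, 1/9) <- contains code 23/216
  'a': [0/1 + 1/6*2/3, 0/1 + 1/6*1/1) = [1/9, 1/6)
  emit 'd', narrow to [1/12, 1/9)
Step 3: interval [1/12, 1/9), width = 1/9 - 1/12 = 1/36
  'f': [1/12 + 1/36*0/1, 1/12 + 1/36*1/6) = [1/12, 19/216)
  'b': [1/12 + 1/36*1/6, 1/12 + 1/36*1/2) = [19/216, 7/72)
  'd': [1/12 + 1/36*1/2, 1/12 + 1/36*2/3) = [7/72, 11/108)
  'a': [1/12 + 1/36*2/3, 1/12 + 1/36*1/1) = [11/108, 1/9) <- contains code 23/216
  emit 'a', narrow to [11/108, 1/9)

Answer: fda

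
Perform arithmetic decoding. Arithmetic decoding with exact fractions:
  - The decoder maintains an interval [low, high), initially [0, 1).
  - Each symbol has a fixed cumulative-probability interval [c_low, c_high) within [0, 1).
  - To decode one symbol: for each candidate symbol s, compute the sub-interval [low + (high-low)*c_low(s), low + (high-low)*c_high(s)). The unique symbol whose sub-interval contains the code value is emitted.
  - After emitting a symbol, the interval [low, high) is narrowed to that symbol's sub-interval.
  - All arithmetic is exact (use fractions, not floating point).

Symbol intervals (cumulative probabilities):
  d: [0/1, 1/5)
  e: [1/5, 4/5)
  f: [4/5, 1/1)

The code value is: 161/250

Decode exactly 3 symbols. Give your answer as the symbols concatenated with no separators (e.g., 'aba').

Step 1: interval [0/1, 1/1), width = 1/1 - 0/1 = 1/1
  'd': [0/1 + 1/1*0/1, 0/1 + 1/1*1/5) = [0/1, 1/5)
  'e': [0/1 + 1/1*1/5, 0/1 + 1/1*4/5) = [1/5, 4/5) <- contains code 161/250
  'f': [0/1 + 1/1*4/5, 0/1 + 1/1*1/1) = [4/5, 1/1)
  emit 'e', narrow to [1/5, 4/5)
Step 2: interval [1/5, 4/5), width = 4/5 - 1/5 = 3/5
  'd': [1/5 + 3/5*0/1, 1/5 + 3/5*1/5) = [1/5, 8/25)
  'e': [1/5 + 3/5*1/5, 1/5 + 3/5*4/5) = [8/25, 17/25) <- contains code 161/250
  'f': [1/5 + 3/5*4/5, 1/5 + 3/5*1/1) = [17/25, 4/5)
  emit 'e', narrow to [8/25, 17/25)
Step 3: interval [8/25, 17/25), width = 17/25 - 8/25 = 9/25
  'd': [8/25 + 9/25*0/1, 8/25 + 9/25*1/5) = [8/25, 49/125)
  'e': [8/25 + 9/25*1/5, 8/25 + 9/25*4/5) = [49/125, 76/125)
  'f': [8/25 + 9/25*4/5, 8/25 + 9/25*1/1) = [76/125, 17/25) <- contains code 161/250
  emit 'f', narrow to [76/125, 17/25)

Answer: eef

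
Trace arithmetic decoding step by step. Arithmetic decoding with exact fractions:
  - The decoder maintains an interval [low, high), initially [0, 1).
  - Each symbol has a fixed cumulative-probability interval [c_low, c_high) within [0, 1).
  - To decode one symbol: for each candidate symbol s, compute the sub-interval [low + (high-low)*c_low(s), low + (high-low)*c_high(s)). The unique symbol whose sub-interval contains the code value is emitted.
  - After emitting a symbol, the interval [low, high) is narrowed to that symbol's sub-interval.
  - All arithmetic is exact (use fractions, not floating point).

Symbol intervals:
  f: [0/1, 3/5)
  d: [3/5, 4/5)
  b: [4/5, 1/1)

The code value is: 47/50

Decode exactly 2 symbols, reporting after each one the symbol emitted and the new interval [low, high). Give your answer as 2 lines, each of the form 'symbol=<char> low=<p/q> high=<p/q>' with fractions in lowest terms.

Answer: symbol=b low=4/5 high=1/1
symbol=d low=23/25 high=24/25

Derivation:
Step 1: interval [0/1, 1/1), width = 1/1 - 0/1 = 1/1
  'f': [0/1 + 1/1*0/1, 0/1 + 1/1*3/5) = [0/1, 3/5)
  'd': [0/1 + 1/1*3/5, 0/1 + 1/1*4/5) = [3/5, 4/5)
  'b': [0/1 + 1/1*4/5, 0/1 + 1/1*1/1) = [4/5, 1/1) <- contains code 47/50
  emit 'b', narrow to [4/5, 1/1)
Step 2: interval [4/5, 1/1), width = 1/1 - 4/5 = 1/5
  'f': [4/5 + 1/5*0/1, 4/5 + 1/5*3/5) = [4/5, 23/25)
  'd': [4/5 + 1/5*3/5, 4/5 + 1/5*4/5) = [23/25, 24/25) <- contains code 47/50
  'b': [4/5 + 1/5*4/5, 4/5 + 1/5*1/1) = [24/25, 1/1)
  emit 'd', narrow to [23/25, 24/25)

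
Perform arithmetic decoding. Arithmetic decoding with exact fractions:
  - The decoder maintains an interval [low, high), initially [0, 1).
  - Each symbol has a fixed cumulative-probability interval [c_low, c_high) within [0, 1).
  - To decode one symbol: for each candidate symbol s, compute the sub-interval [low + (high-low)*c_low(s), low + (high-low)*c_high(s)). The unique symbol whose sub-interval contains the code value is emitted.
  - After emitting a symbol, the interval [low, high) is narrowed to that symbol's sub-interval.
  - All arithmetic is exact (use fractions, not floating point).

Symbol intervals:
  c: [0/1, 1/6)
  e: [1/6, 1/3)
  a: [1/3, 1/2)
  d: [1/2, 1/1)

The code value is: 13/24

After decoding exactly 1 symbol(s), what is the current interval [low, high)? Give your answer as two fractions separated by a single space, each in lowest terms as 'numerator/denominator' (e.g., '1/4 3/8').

Answer: 1/2 1/1

Derivation:
Step 1: interval [0/1, 1/1), width = 1/1 - 0/1 = 1/1
  'c': [0/1 + 1/1*0/1, 0/1 + 1/1*1/6) = [0/1, 1/6)
  'e': [0/1 + 1/1*1/6, 0/1 + 1/1*1/3) = [1/6, 1/3)
  'a': [0/1 + 1/1*1/3, 0/1 + 1/1*1/2) = [1/3, 1/2)
  'd': [0/1 + 1/1*1/2, 0/1 + 1/1*1/1) = [1/2, 1/1) <- contains code 13/24
  emit 'd', narrow to [1/2, 1/1)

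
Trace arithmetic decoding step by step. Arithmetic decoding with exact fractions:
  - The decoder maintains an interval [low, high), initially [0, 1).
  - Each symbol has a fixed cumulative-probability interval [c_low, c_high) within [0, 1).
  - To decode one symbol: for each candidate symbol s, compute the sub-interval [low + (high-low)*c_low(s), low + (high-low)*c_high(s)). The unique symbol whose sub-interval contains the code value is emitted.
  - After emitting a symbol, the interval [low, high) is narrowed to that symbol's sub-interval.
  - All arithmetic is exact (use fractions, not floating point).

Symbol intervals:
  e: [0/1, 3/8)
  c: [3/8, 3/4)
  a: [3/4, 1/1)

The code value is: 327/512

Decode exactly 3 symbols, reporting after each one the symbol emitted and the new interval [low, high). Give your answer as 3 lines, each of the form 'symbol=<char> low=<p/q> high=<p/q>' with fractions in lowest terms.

Answer: symbol=c low=3/8 high=3/4
symbol=c low=33/64 high=21/32
symbol=a low=159/256 high=21/32

Derivation:
Step 1: interval [0/1, 1/1), width = 1/1 - 0/1 = 1/1
  'e': [0/1 + 1/1*0/1, 0/1 + 1/1*3/8) = [0/1, 3/8)
  'c': [0/1 + 1/1*3/8, 0/1 + 1/1*3/4) = [3/8, 3/4) <- contains code 327/512
  'a': [0/1 + 1/1*3/4, 0/1 + 1/1*1/1) = [3/4, 1/1)
  emit 'c', narrow to [3/8, 3/4)
Step 2: interval [3/8, 3/4), width = 3/4 - 3/8 = 3/8
  'e': [3/8 + 3/8*0/1, 3/8 + 3/8*3/8) = [3/8, 33/64)
  'c': [3/8 + 3/8*3/8, 3/8 + 3/8*3/4) = [33/64, 21/32) <- contains code 327/512
  'a': [3/8 + 3/8*3/4, 3/8 + 3/8*1/1) = [21/32, 3/4)
  emit 'c', narrow to [33/64, 21/32)
Step 3: interval [33/64, 21/32), width = 21/32 - 33/64 = 9/64
  'e': [33/64 + 9/64*0/1, 33/64 + 9/64*3/8) = [33/64, 291/512)
  'c': [33/64 + 9/64*3/8, 33/64 + 9/64*3/4) = [291/512, 159/256)
  'a': [33/64 + 9/64*3/4, 33/64 + 9/64*1/1) = [159/256, 21/32) <- contains code 327/512
  emit 'a', narrow to [159/256, 21/32)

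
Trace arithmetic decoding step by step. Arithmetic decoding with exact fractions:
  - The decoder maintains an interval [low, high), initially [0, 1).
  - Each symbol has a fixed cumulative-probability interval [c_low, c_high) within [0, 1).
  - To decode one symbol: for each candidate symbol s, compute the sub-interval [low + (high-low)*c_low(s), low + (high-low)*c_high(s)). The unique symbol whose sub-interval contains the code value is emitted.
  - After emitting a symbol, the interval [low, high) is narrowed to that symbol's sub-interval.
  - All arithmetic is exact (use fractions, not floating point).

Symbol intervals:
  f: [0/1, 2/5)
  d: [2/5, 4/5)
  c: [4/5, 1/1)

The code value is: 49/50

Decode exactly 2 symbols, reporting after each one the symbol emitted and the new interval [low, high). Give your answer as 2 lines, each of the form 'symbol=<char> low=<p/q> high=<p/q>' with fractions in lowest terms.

Step 1: interval [0/1, 1/1), width = 1/1 - 0/1 = 1/1
  'f': [0/1 + 1/1*0/1, 0/1 + 1/1*2/5) = [0/1, 2/5)
  'd': [0/1 + 1/1*2/5, 0/1 + 1/1*4/5) = [2/5, 4/5)
  'c': [0/1 + 1/1*4/5, 0/1 + 1/1*1/1) = [4/5, 1/1) <- contains code 49/50
  emit 'c', narrow to [4/5, 1/1)
Step 2: interval [4/5, 1/1), width = 1/1 - 4/5 = 1/5
  'f': [4/5 + 1/5*0/1, 4/5 + 1/5*2/5) = [4/5, 22/25)
  'd': [4/5 + 1/5*2/5, 4/5 + 1/5*4/5) = [22/25, 24/25)
  'c': [4/5 + 1/5*4/5, 4/5 + 1/5*1/1) = [24/25, 1/1) <- contains code 49/50
  emit 'c', narrow to [24/25, 1/1)

Answer: symbol=c low=4/5 high=1/1
symbol=c low=24/25 high=1/1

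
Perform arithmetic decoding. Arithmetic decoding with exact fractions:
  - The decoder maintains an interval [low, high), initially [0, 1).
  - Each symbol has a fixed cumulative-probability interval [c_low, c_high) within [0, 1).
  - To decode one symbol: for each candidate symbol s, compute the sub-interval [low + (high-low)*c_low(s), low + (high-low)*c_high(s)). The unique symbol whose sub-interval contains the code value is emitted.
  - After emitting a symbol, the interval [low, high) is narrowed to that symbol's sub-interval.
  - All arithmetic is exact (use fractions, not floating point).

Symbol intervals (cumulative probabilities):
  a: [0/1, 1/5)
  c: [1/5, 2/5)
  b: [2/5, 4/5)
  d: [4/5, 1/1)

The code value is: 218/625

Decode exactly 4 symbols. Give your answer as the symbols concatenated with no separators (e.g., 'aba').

Answer: cbdc

Derivation:
Step 1: interval [0/1, 1/1), width = 1/1 - 0/1 = 1/1
  'a': [0/1 + 1/1*0/1, 0/1 + 1/1*1/5) = [0/1, 1/5)
  'c': [0/1 + 1/1*1/5, 0/1 + 1/1*2/5) = [1/5, 2/5) <- contains code 218/625
  'b': [0/1 + 1/1*2/5, 0/1 + 1/1*4/5) = [2/5, 4/5)
  'd': [0/1 + 1/1*4/5, 0/1 + 1/1*1/1) = [4/5, 1/1)
  emit 'c', narrow to [1/5, 2/5)
Step 2: interval [1/5, 2/5), width = 2/5 - 1/5 = 1/5
  'a': [1/5 + 1/5*0/1, 1/5 + 1/5*1/5) = [1/5, 6/25)
  'c': [1/5 + 1/5*1/5, 1/5 + 1/5*2/5) = [6/25, 7/25)
  'b': [1/5 + 1/5*2/5, 1/5 + 1/5*4/5) = [7/25, 9/25) <- contains code 218/625
  'd': [1/5 + 1/5*4/5, 1/5 + 1/5*1/1) = [9/25, 2/5)
  emit 'b', narrow to [7/25, 9/25)
Step 3: interval [7/25, 9/25), width = 9/25 - 7/25 = 2/25
  'a': [7/25 + 2/25*0/1, 7/25 + 2/25*1/5) = [7/25, 37/125)
  'c': [7/25 + 2/25*1/5, 7/25 + 2/25*2/5) = [37/125, 39/125)
  'b': [7/25 + 2/25*2/5, 7/25 + 2/25*4/5) = [39/125, 43/125)
  'd': [7/25 + 2/25*4/5, 7/25 + 2/25*1/1) = [43/125, 9/25) <- contains code 218/625
  emit 'd', narrow to [43/125, 9/25)
Step 4: interval [43/125, 9/25), width = 9/25 - 43/125 = 2/125
  'a': [43/125 + 2/125*0/1, 43/125 + 2/125*1/5) = [43/125, 217/625)
  'c': [43/125 + 2/125*1/5, 43/125 + 2/125*2/5) = [217/625, 219/625) <- contains code 218/625
  'b': [43/125 + 2/125*2/5, 43/125 + 2/125*4/5) = [219/625, 223/625)
  'd': [43/125 + 2/125*4/5, 43/125 + 2/125*1/1) = [223/625, 9/25)
  emit 'c', narrow to [217/625, 219/625)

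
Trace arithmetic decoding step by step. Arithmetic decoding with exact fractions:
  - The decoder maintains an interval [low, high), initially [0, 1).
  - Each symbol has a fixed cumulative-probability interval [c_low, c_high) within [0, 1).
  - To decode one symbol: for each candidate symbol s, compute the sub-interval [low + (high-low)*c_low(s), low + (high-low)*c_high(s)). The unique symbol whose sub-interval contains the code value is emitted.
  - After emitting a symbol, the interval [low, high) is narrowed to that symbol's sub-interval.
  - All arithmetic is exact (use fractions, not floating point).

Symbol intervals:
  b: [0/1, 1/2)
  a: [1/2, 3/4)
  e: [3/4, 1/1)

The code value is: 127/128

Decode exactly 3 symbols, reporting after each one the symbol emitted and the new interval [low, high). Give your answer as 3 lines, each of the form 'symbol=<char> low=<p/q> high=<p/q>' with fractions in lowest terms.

Answer: symbol=e low=3/4 high=1/1
symbol=e low=15/16 high=1/1
symbol=e low=63/64 high=1/1

Derivation:
Step 1: interval [0/1, 1/1), width = 1/1 - 0/1 = 1/1
  'b': [0/1 + 1/1*0/1, 0/1 + 1/1*1/2) = [0/1, 1/2)
  'a': [0/1 + 1/1*1/2, 0/1 + 1/1*3/4) = [1/2, 3/4)
  'e': [0/1 + 1/1*3/4, 0/1 + 1/1*1/1) = [3/4, 1/1) <- contains code 127/128
  emit 'e', narrow to [3/4, 1/1)
Step 2: interval [3/4, 1/1), width = 1/1 - 3/4 = 1/4
  'b': [3/4 + 1/4*0/1, 3/4 + 1/4*1/2) = [3/4, 7/8)
  'a': [3/4 + 1/4*1/2, 3/4 + 1/4*3/4) = [7/8, 15/16)
  'e': [3/4 + 1/4*3/4, 3/4 + 1/4*1/1) = [15/16, 1/1) <- contains code 127/128
  emit 'e', narrow to [15/16, 1/1)
Step 3: interval [15/16, 1/1), width = 1/1 - 15/16 = 1/16
  'b': [15/16 + 1/16*0/1, 15/16 + 1/16*1/2) = [15/16, 31/32)
  'a': [15/16 + 1/16*1/2, 15/16 + 1/16*3/4) = [31/32, 63/64)
  'e': [15/16 + 1/16*3/4, 15/16 + 1/16*1/1) = [63/64, 1/1) <- contains code 127/128
  emit 'e', narrow to [63/64, 1/1)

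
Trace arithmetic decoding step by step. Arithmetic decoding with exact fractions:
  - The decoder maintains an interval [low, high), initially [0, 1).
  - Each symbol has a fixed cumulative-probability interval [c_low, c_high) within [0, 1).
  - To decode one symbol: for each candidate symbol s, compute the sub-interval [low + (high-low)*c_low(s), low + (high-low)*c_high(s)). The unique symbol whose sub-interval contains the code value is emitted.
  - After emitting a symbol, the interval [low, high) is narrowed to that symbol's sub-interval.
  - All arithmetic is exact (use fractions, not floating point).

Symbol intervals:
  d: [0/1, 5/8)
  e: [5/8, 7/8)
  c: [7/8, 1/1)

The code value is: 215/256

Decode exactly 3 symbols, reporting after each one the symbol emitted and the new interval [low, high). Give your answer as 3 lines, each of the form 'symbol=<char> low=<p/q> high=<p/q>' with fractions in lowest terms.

Step 1: interval [0/1, 1/1), width = 1/1 - 0/1 = 1/1
  'd': [0/1 + 1/1*0/1, 0/1 + 1/1*5/8) = [0/1, 5/8)
  'e': [0/1 + 1/1*5/8, 0/1 + 1/1*7/8) = [5/8, 7/8) <- contains code 215/256
  'c': [0/1 + 1/1*7/8, 0/1 + 1/1*1/1) = [7/8, 1/1)
  emit 'e', narrow to [5/8, 7/8)
Step 2: interval [5/8, 7/8), width = 7/8 - 5/8 = 1/4
  'd': [5/8 + 1/4*0/1, 5/8 + 1/4*5/8) = [5/8, 25/32)
  'e': [5/8 + 1/4*5/8, 5/8 + 1/4*7/8) = [25/32, 27/32) <- contains code 215/256
  'c': [5/8 + 1/4*7/8, 5/8 + 1/4*1/1) = [27/32, 7/8)
  emit 'e', narrow to [25/32, 27/32)
Step 3: interval [25/32, 27/32), width = 27/32 - 25/32 = 1/16
  'd': [25/32 + 1/16*0/1, 25/32 + 1/16*5/8) = [25/32, 105/128)
  'e': [25/32 + 1/16*5/8, 25/32 + 1/16*7/8) = [105/128, 107/128)
  'c': [25/32 + 1/16*7/8, 25/32 + 1/16*1/1) = [107/128, 27/32) <- contains code 215/256
  emit 'c', narrow to [107/128, 27/32)

Answer: symbol=e low=5/8 high=7/8
symbol=e low=25/32 high=27/32
symbol=c low=107/128 high=27/32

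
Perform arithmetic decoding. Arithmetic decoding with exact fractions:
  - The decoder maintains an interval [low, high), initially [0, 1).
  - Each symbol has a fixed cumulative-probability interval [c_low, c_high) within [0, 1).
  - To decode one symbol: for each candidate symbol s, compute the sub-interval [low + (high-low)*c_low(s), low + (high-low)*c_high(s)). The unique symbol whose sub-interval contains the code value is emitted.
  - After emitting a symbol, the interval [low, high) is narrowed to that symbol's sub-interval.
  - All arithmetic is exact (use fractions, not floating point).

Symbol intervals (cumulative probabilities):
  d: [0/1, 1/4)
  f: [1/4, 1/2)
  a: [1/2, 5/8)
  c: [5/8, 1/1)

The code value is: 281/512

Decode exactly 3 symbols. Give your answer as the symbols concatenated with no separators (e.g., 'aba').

Step 1: interval [0/1, 1/1), width = 1/1 - 0/1 = 1/1
  'd': [0/1 + 1/1*0/1, 0/1 + 1/1*1/4) = [0/1, 1/4)
  'f': [0/1 + 1/1*1/4, 0/1 + 1/1*1/2) = [1/4, 1/2)
  'a': [0/1 + 1/1*1/2, 0/1 + 1/1*5/8) = [1/2, 5/8) <- contains code 281/512
  'c': [0/1 + 1/1*5/8, 0/1 + 1/1*1/1) = [5/8, 1/1)
  emit 'a', narrow to [1/2, 5/8)
Step 2: interval [1/2, 5/8), width = 5/8 - 1/2 = 1/8
  'd': [1/2 + 1/8*0/1, 1/2 + 1/8*1/4) = [1/2, 17/32)
  'f': [1/2 + 1/8*1/4, 1/2 + 1/8*1/2) = [17/32, 9/16) <- contains code 281/512
  'a': [1/2 + 1/8*1/2, 1/2 + 1/8*5/8) = [9/16, 37/64)
  'c': [1/2 + 1/8*5/8, 1/2 + 1/8*1/1) = [37/64, 5/8)
  emit 'f', narrow to [17/32, 9/16)
Step 3: interval [17/32, 9/16), width = 9/16 - 17/32 = 1/32
  'd': [17/32 + 1/32*0/1, 17/32 + 1/32*1/4) = [17/32, 69/128)
  'f': [17/32 + 1/32*1/4, 17/32 + 1/32*1/2) = [69/128, 35/64)
  'a': [17/32 + 1/32*1/2, 17/32 + 1/32*5/8) = [35/64, 141/256) <- contains code 281/512
  'c': [17/32 + 1/32*5/8, 17/32 + 1/32*1/1) = [141/256, 9/16)
  emit 'a', narrow to [35/64, 141/256)

Answer: afa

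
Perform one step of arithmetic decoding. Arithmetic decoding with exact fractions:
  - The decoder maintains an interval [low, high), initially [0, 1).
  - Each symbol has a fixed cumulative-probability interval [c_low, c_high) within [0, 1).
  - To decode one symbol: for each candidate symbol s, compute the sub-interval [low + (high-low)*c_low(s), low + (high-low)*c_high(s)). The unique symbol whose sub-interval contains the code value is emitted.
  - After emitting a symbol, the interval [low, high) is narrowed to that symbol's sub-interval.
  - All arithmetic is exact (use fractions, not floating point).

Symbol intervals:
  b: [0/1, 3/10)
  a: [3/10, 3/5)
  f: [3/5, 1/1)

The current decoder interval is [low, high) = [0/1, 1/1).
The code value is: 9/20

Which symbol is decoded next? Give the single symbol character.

Interval width = high − low = 1/1 − 0/1 = 1/1
Scaled code = (code − low) / width = (9/20 − 0/1) / 1/1 = 9/20
  b: [0/1, 3/10) 
  a: [3/10, 3/5) ← scaled code falls here ✓
  f: [3/5, 1/1) 

Answer: a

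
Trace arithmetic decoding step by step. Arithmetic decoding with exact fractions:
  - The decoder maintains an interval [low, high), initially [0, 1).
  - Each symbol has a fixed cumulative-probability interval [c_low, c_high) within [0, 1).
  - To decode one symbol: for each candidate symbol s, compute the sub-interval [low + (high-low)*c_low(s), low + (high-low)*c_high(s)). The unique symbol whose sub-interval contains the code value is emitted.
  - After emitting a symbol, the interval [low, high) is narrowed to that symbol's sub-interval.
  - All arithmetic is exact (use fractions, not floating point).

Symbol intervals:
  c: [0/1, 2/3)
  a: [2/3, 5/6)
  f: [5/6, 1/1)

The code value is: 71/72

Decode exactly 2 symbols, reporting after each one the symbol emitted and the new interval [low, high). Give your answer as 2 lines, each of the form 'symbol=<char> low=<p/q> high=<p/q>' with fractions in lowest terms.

Step 1: interval [0/1, 1/1), width = 1/1 - 0/1 = 1/1
  'c': [0/1 + 1/1*0/1, 0/1 + 1/1*2/3) = [0/1, 2/3)
  'a': [0/1 + 1/1*2/3, 0/1 + 1/1*5/6) = [2/3, 5/6)
  'f': [0/1 + 1/1*5/6, 0/1 + 1/1*1/1) = [5/6, 1/1) <- contains code 71/72
  emit 'f', narrow to [5/6, 1/1)
Step 2: interval [5/6, 1/1), width = 1/1 - 5/6 = 1/6
  'c': [5/6 + 1/6*0/1, 5/6 + 1/6*2/3) = [5/6, 17/18)
  'a': [5/6 + 1/6*2/3, 5/6 + 1/6*5/6) = [17/18, 35/36)
  'f': [5/6 + 1/6*5/6, 5/6 + 1/6*1/1) = [35/36, 1/1) <- contains code 71/72
  emit 'f', narrow to [35/36, 1/1)

Answer: symbol=f low=5/6 high=1/1
symbol=f low=35/36 high=1/1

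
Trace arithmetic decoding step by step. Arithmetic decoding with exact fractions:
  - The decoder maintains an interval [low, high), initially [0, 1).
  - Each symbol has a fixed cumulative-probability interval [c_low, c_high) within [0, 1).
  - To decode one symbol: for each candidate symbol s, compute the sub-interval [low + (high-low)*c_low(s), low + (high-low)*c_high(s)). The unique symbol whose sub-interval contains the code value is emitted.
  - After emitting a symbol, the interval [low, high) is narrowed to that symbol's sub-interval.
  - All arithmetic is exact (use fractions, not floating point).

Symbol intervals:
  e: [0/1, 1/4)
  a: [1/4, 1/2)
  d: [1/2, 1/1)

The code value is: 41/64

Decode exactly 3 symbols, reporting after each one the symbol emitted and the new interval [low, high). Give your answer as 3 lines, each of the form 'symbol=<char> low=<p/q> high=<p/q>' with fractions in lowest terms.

Step 1: interval [0/1, 1/1), width = 1/1 - 0/1 = 1/1
  'e': [0/1 + 1/1*0/1, 0/1 + 1/1*1/4) = [0/1, 1/4)
  'a': [0/1 + 1/1*1/4, 0/1 + 1/1*1/2) = [1/4, 1/2)
  'd': [0/1 + 1/1*1/2, 0/1 + 1/1*1/1) = [1/2, 1/1) <- contains code 41/64
  emit 'd', narrow to [1/2, 1/1)
Step 2: interval [1/2, 1/1), width = 1/1 - 1/2 = 1/2
  'e': [1/2 + 1/2*0/1, 1/2 + 1/2*1/4) = [1/2, 5/8)
  'a': [1/2 + 1/2*1/4, 1/2 + 1/2*1/2) = [5/8, 3/4) <- contains code 41/64
  'd': [1/2 + 1/2*1/2, 1/2 + 1/2*1/1) = [3/4, 1/1)
  emit 'a', narrow to [5/8, 3/4)
Step 3: interval [5/8, 3/4), width = 3/4 - 5/8 = 1/8
  'e': [5/8 + 1/8*0/1, 5/8 + 1/8*1/4) = [5/8, 21/32) <- contains code 41/64
  'a': [5/8 + 1/8*1/4, 5/8 + 1/8*1/2) = [21/32, 11/16)
  'd': [5/8 + 1/8*1/2, 5/8 + 1/8*1/1) = [11/16, 3/4)
  emit 'e', narrow to [5/8, 21/32)

Answer: symbol=d low=1/2 high=1/1
symbol=a low=5/8 high=3/4
symbol=e low=5/8 high=21/32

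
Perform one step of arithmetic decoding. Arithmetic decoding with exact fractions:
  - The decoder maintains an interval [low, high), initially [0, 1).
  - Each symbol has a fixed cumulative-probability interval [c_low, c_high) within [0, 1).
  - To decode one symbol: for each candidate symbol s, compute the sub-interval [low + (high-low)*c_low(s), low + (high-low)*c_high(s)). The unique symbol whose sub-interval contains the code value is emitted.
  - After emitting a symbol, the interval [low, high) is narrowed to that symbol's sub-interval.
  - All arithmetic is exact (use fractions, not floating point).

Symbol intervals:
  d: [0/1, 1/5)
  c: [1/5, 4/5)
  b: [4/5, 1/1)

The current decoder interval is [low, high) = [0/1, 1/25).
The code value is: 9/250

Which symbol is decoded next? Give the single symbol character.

Answer: b

Derivation:
Interval width = high − low = 1/25 − 0/1 = 1/25
Scaled code = (code − low) / width = (9/250 − 0/1) / 1/25 = 9/10
  d: [0/1, 1/5) 
  c: [1/5, 4/5) 
  b: [4/5, 1/1) ← scaled code falls here ✓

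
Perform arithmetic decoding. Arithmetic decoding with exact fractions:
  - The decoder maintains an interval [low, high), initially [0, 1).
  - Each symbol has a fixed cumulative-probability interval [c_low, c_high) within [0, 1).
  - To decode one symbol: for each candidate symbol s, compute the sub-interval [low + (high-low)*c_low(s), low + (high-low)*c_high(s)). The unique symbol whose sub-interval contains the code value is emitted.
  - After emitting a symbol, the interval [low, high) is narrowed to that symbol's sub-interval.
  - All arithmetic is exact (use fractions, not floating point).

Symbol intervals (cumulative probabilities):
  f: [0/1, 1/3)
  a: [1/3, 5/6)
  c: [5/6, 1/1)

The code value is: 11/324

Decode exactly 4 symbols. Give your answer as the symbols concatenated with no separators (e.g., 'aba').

Answer: fffc

Derivation:
Step 1: interval [0/1, 1/1), width = 1/1 - 0/1 = 1/1
  'f': [0/1 + 1/1*0/1, 0/1 + 1/1*1/3) = [0/1, 1/3) <- contains code 11/324
  'a': [0/1 + 1/1*1/3, 0/1 + 1/1*5/6) = [1/3, 5/6)
  'c': [0/1 + 1/1*5/6, 0/1 + 1/1*1/1) = [5/6, 1/1)
  emit 'f', narrow to [0/1, 1/3)
Step 2: interval [0/1, 1/3), width = 1/3 - 0/1 = 1/3
  'f': [0/1 + 1/3*0/1, 0/1 + 1/3*1/3) = [0/1, 1/9) <- contains code 11/324
  'a': [0/1 + 1/3*1/3, 0/1 + 1/3*5/6) = [1/9, 5/18)
  'c': [0/1 + 1/3*5/6, 0/1 + 1/3*1/1) = [5/18, 1/3)
  emit 'f', narrow to [0/1, 1/9)
Step 3: interval [0/1, 1/9), width = 1/9 - 0/1 = 1/9
  'f': [0/1 + 1/9*0/1, 0/1 + 1/9*1/3) = [0/1, 1/27) <- contains code 11/324
  'a': [0/1 + 1/9*1/3, 0/1 + 1/9*5/6) = [1/27, 5/54)
  'c': [0/1 + 1/9*5/6, 0/1 + 1/9*1/1) = [5/54, 1/9)
  emit 'f', narrow to [0/1, 1/27)
Step 4: interval [0/1, 1/27), width = 1/27 - 0/1 = 1/27
  'f': [0/1 + 1/27*0/1, 0/1 + 1/27*1/3) = [0/1, 1/81)
  'a': [0/1 + 1/27*1/3, 0/1 + 1/27*5/6) = [1/81, 5/162)
  'c': [0/1 + 1/27*5/6, 0/1 + 1/27*1/1) = [5/162, 1/27) <- contains code 11/324
  emit 'c', narrow to [5/162, 1/27)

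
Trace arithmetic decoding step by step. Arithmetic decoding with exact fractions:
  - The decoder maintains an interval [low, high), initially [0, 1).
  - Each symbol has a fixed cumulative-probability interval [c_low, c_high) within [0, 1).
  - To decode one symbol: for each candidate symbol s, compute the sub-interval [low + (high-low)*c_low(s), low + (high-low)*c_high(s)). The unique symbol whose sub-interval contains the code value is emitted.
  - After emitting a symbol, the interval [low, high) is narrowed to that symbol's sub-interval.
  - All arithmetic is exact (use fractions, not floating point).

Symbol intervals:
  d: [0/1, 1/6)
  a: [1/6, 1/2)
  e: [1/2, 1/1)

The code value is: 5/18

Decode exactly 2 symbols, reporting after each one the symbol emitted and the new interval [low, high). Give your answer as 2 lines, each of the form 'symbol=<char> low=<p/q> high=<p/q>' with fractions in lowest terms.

Answer: symbol=a low=1/6 high=1/2
symbol=a low=2/9 high=1/3

Derivation:
Step 1: interval [0/1, 1/1), width = 1/1 - 0/1 = 1/1
  'd': [0/1 + 1/1*0/1, 0/1 + 1/1*1/6) = [0/1, 1/6)
  'a': [0/1 + 1/1*1/6, 0/1 + 1/1*1/2) = [1/6, 1/2) <- contains code 5/18
  'e': [0/1 + 1/1*1/2, 0/1 + 1/1*1/1) = [1/2, 1/1)
  emit 'a', narrow to [1/6, 1/2)
Step 2: interval [1/6, 1/2), width = 1/2 - 1/6 = 1/3
  'd': [1/6 + 1/3*0/1, 1/6 + 1/3*1/6) = [1/6, 2/9)
  'a': [1/6 + 1/3*1/6, 1/6 + 1/3*1/2) = [2/9, 1/3) <- contains code 5/18
  'e': [1/6 + 1/3*1/2, 1/6 + 1/3*1/1) = [1/3, 1/2)
  emit 'a', narrow to [2/9, 1/3)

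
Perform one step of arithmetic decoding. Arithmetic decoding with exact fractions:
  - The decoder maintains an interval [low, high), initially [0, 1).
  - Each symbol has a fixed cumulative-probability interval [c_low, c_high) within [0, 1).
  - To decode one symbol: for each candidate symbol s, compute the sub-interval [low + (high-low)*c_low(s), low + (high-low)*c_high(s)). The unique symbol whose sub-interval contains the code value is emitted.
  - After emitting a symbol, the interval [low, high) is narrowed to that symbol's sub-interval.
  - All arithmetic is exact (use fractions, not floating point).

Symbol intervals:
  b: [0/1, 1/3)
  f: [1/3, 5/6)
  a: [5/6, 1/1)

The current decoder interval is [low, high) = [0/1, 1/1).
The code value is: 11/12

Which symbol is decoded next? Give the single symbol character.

Answer: a

Derivation:
Interval width = high − low = 1/1 − 0/1 = 1/1
Scaled code = (code − low) / width = (11/12 − 0/1) / 1/1 = 11/12
  b: [0/1, 1/3) 
  f: [1/3, 5/6) 
  a: [5/6, 1/1) ← scaled code falls here ✓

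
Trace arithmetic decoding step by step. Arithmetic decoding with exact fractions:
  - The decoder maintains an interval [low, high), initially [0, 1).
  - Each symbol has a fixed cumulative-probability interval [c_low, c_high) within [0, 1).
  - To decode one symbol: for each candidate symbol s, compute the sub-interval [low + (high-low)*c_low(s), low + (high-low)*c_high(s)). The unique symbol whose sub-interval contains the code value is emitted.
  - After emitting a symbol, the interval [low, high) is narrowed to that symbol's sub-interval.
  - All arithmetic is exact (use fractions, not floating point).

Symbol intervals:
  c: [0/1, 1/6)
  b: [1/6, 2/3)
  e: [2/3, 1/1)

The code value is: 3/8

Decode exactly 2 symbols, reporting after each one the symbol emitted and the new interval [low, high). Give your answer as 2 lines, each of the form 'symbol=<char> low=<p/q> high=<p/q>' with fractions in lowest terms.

Answer: symbol=b low=1/6 high=2/3
symbol=b low=1/4 high=1/2

Derivation:
Step 1: interval [0/1, 1/1), width = 1/1 - 0/1 = 1/1
  'c': [0/1 + 1/1*0/1, 0/1 + 1/1*1/6) = [0/1, 1/6)
  'b': [0/1 + 1/1*1/6, 0/1 + 1/1*2/3) = [1/6, 2/3) <- contains code 3/8
  'e': [0/1 + 1/1*2/3, 0/1 + 1/1*1/1) = [2/3, 1/1)
  emit 'b', narrow to [1/6, 2/3)
Step 2: interval [1/6, 2/3), width = 2/3 - 1/6 = 1/2
  'c': [1/6 + 1/2*0/1, 1/6 + 1/2*1/6) = [1/6, 1/4)
  'b': [1/6 + 1/2*1/6, 1/6 + 1/2*2/3) = [1/4, 1/2) <- contains code 3/8
  'e': [1/6 + 1/2*2/3, 1/6 + 1/2*1/1) = [1/2, 2/3)
  emit 'b', narrow to [1/4, 1/2)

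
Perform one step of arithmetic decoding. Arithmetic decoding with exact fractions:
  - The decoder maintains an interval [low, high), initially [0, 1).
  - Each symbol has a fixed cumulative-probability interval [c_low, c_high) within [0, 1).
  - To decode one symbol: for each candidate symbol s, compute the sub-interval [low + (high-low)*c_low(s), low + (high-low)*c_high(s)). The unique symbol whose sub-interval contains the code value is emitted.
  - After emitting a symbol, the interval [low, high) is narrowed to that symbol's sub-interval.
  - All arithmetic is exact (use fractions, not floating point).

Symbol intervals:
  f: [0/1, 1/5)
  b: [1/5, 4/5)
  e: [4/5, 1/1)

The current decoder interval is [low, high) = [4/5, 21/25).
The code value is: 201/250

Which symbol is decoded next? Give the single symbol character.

Interval width = high − low = 21/25 − 4/5 = 1/25
Scaled code = (code − low) / width = (201/250 − 4/5) / 1/25 = 1/10
  f: [0/1, 1/5) ← scaled code falls here ✓
  b: [1/5, 4/5) 
  e: [4/5, 1/1) 

Answer: f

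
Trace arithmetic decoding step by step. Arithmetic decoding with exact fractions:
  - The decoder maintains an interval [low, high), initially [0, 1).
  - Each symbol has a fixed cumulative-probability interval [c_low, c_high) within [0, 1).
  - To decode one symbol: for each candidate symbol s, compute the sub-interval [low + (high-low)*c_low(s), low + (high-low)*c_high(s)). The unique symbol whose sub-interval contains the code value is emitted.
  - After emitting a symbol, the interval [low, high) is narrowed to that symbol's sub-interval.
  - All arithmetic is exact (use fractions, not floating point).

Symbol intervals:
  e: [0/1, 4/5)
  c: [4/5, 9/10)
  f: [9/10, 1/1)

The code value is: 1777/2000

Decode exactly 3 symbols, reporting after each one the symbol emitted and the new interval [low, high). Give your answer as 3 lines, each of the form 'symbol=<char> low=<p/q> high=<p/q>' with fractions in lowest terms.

Answer: symbol=c low=4/5 high=9/10
symbol=c low=22/25 high=89/100
symbol=c low=111/125 high=889/1000

Derivation:
Step 1: interval [0/1, 1/1), width = 1/1 - 0/1 = 1/1
  'e': [0/1 + 1/1*0/1, 0/1 + 1/1*4/5) = [0/1, 4/5)
  'c': [0/1 + 1/1*4/5, 0/1 + 1/1*9/10) = [4/5, 9/10) <- contains code 1777/2000
  'f': [0/1 + 1/1*9/10, 0/1 + 1/1*1/1) = [9/10, 1/1)
  emit 'c', narrow to [4/5, 9/10)
Step 2: interval [4/5, 9/10), width = 9/10 - 4/5 = 1/10
  'e': [4/5 + 1/10*0/1, 4/5 + 1/10*4/5) = [4/5, 22/25)
  'c': [4/5 + 1/10*4/5, 4/5 + 1/10*9/10) = [22/25, 89/100) <- contains code 1777/2000
  'f': [4/5 + 1/10*9/10, 4/5 + 1/10*1/1) = [89/100, 9/10)
  emit 'c', narrow to [22/25, 89/100)
Step 3: interval [22/25, 89/100), width = 89/100 - 22/25 = 1/100
  'e': [22/25 + 1/100*0/1, 22/25 + 1/100*4/5) = [22/25, 111/125)
  'c': [22/25 + 1/100*4/5, 22/25 + 1/100*9/10) = [111/125, 889/1000) <- contains code 1777/2000
  'f': [22/25 + 1/100*9/10, 22/25 + 1/100*1/1) = [889/1000, 89/100)
  emit 'c', narrow to [111/125, 889/1000)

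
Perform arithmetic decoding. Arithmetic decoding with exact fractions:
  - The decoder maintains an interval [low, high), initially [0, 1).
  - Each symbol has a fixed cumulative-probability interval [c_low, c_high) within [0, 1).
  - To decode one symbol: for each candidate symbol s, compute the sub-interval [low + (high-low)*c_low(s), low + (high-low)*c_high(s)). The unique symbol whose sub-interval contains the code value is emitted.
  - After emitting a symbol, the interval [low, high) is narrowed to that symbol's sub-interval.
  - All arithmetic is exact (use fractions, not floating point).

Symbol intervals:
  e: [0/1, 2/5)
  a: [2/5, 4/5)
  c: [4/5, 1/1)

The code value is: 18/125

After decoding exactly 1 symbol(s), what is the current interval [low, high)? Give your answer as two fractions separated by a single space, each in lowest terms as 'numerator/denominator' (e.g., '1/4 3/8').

Step 1: interval [0/1, 1/1), width = 1/1 - 0/1 = 1/1
  'e': [0/1 + 1/1*0/1, 0/1 + 1/1*2/5) = [0/1, 2/5) <- contains code 18/125
  'a': [0/1 + 1/1*2/5, 0/1 + 1/1*4/5) = [2/5, 4/5)
  'c': [0/1 + 1/1*4/5, 0/1 + 1/1*1/1) = [4/5, 1/1)
  emit 'e', narrow to [0/1, 2/5)

Answer: 0/1 2/5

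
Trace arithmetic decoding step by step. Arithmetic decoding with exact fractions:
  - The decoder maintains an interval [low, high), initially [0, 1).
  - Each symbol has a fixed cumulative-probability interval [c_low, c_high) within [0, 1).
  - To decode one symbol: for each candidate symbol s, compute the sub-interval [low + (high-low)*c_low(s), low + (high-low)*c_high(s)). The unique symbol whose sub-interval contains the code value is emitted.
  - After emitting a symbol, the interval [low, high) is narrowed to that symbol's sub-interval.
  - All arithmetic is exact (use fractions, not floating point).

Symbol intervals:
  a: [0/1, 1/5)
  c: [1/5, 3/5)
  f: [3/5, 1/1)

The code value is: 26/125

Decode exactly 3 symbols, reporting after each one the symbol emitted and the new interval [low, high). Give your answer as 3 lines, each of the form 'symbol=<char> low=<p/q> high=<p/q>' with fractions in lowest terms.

Step 1: interval [0/1, 1/1), width = 1/1 - 0/1 = 1/1
  'a': [0/1 + 1/1*0/1, 0/1 + 1/1*1/5) = [0/1, 1/5)
  'c': [0/1 + 1/1*1/5, 0/1 + 1/1*3/5) = [1/5, 3/5) <- contains code 26/125
  'f': [0/1 + 1/1*3/5, 0/1 + 1/1*1/1) = [3/5, 1/1)
  emit 'c', narrow to [1/5, 3/5)
Step 2: interval [1/5, 3/5), width = 3/5 - 1/5 = 2/5
  'a': [1/5 + 2/5*0/1, 1/5 + 2/5*1/5) = [1/5, 7/25) <- contains code 26/125
  'c': [1/5 + 2/5*1/5, 1/5 + 2/5*3/5) = [7/25, 11/25)
  'f': [1/5 + 2/5*3/5, 1/5 + 2/5*1/1) = [11/25, 3/5)
  emit 'a', narrow to [1/5, 7/25)
Step 3: interval [1/5, 7/25), width = 7/25 - 1/5 = 2/25
  'a': [1/5 + 2/25*0/1, 1/5 + 2/25*1/5) = [1/5, 27/125) <- contains code 26/125
  'c': [1/5 + 2/25*1/5, 1/5 + 2/25*3/5) = [27/125, 31/125)
  'f': [1/5 + 2/25*3/5, 1/5 + 2/25*1/1) = [31/125, 7/25)
  emit 'a', narrow to [1/5, 27/125)

Answer: symbol=c low=1/5 high=3/5
symbol=a low=1/5 high=7/25
symbol=a low=1/5 high=27/125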